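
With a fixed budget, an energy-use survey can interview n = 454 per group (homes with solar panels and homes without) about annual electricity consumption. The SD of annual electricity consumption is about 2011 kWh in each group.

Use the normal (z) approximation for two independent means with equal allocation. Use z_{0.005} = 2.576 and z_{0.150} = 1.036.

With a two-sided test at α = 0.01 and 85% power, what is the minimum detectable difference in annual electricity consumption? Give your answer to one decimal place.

δ = (z_{α/2} + z_β) · √((σ₁²+σ₂²)/n)
  = (2.576 + 1.036) · √(8088242/454)
  = 3.612 · √17815.5
  = 3.612 · 133.4748
  = 482.1108

Minimum detectable difference ≈ 482.1 kWh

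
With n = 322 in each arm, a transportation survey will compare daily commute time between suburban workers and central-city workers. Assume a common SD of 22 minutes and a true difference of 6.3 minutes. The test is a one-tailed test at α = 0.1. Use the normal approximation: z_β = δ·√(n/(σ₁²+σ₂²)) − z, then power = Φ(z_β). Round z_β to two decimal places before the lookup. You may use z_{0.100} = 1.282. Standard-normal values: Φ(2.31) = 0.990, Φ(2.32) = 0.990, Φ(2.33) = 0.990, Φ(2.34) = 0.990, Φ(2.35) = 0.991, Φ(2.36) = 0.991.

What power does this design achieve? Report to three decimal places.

z_β = δ·√(n/(σ₁²+σ₂²)) − z_α
    = 6.3 · √(322/968) − 1.282
    = 6.3 · 0.57675 − 1.282
    = 3.6335 − 1.282 = 2.3515 → 2.35
Power = Φ(2.35) = 0.991.

Power ≈ 0.991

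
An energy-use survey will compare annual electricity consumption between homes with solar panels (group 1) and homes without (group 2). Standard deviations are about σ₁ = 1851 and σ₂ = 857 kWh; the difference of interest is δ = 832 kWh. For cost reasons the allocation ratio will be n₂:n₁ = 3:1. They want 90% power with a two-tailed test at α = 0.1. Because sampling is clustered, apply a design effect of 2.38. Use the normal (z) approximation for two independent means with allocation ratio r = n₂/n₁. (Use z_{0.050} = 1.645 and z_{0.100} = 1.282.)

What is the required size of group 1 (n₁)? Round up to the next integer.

n₁ = 109

n₁ = (z_{α/2} + z_β)² · (σ₁² + σ₂²/r) / δ²
   = (1.645 + 1.282)² · (1851² + 857²/3) / 832²
   = 8.5673 · (3426201 + 244816.3) / 692224
   = 8.5673 · 3671017.3 / 692224
   = 45.43
Design effect: 2.38 × 45.43 = 108.13.
Round up → n₁ = 109; n₂ = r·n₁ = 3 × 109 = 327.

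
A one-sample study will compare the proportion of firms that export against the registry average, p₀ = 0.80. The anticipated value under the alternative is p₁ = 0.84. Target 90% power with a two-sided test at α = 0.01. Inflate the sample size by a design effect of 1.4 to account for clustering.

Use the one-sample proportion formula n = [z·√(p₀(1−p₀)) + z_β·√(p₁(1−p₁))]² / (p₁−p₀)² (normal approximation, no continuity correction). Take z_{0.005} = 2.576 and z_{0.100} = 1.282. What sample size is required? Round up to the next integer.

n = 1970

n = [z_{α/2}·√(p₀q₀) + z_β·√(p₁q₁)]² / (p₁ − p₀)²
  = [2.576·√(0.80·0.20) + 1.282·√(0.84·0.16)]² / (0.04)²
  = [2.576·0.4000 + 1.282·0.3666]² / 0.0016
  = [1.5004]² / 0.0016
  = 1406.98
Design effect: 1.4 × 1406.98 = 1969.77.
Round up → n = 1970.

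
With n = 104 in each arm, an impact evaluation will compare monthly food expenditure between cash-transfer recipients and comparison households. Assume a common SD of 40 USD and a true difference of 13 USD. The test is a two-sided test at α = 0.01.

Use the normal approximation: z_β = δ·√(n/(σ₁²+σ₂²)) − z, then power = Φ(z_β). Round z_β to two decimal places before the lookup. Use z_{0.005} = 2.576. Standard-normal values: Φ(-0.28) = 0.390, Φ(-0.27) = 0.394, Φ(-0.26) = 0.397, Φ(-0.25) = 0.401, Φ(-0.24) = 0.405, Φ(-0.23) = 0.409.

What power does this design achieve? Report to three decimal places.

z_β = δ·√(n/(σ₁²+σ₂²)) − z_{α/2}
    = 13 · √(104/3200) − 2.576
    = 13 · 0.18028 − 2.576
    = 2.3436 − 2.576 = -0.2324 → -0.23
Power = Φ(-0.23) = 0.409.

Power ≈ 0.409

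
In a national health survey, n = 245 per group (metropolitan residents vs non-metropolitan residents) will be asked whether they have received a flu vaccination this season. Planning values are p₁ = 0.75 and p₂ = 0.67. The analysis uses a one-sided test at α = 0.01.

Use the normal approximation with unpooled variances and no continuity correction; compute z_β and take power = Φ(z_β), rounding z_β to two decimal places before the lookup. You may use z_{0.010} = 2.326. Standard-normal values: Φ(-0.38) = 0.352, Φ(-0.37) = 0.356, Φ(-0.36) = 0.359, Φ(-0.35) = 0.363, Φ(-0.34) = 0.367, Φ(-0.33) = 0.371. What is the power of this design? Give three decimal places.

z_β = |p₁−p₂|·√(n/[p₁q₁+p₂q₂]) − z_α
    = 0.08 · √(245/0.4086) − 2.326
    = 0.08 · 24.4869 − 2.326
    = 1.9590 − 2.326 = -0.3670 → -0.37
Power = Φ(-0.37) = 0.356.

Power ≈ 0.356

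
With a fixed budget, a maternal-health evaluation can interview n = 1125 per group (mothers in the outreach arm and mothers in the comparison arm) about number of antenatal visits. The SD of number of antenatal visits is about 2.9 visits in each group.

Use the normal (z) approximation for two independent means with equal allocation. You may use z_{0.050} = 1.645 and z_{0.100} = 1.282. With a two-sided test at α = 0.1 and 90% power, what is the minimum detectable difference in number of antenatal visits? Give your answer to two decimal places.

δ = (z_{α/2} + z_β) · √((σ₁²+σ₂²)/n)
  = (1.645 + 1.282) · √(16.82/1125)
  = 2.927 · √0.01495
  = 2.927 · 0.1223
  = 0.3579

Minimum detectable difference ≈ 0.36 visits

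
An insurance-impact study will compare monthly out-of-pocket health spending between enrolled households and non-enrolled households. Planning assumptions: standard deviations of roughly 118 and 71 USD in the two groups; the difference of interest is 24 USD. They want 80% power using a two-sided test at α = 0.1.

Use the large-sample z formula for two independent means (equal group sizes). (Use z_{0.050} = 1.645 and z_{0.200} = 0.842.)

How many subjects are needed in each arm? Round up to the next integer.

n = 204 per group

n = (z_{α/2} + z_β)² · (σ₁² + σ₂²) / δ²
  = (1.645 + 0.842)² · (118² + 71² = 18965) / 24²
  = 6.1852 · 18965 / 576
  = 203.65
Round up → n = 204 per group.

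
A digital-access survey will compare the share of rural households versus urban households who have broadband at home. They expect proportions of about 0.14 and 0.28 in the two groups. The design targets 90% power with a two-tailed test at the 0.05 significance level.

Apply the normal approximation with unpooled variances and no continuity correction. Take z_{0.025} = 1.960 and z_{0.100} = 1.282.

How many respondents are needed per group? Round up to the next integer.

n = 173 per group

n = (z_{α/2} + z_β)² · [p₁(1−p₁) + p₂(1−p₂)] / (p₁ − p₂)²
  = (1.960 + 1.282)² · (0.14·0.86 + 0.28·0.72) / (-0.14)²
  = (3.242)² · (0.1204 + 0.2016) / 0.0196
  = 10.5106 · 0.3220 / 0.0196
  = 172.67
Round up → n = 173 per group.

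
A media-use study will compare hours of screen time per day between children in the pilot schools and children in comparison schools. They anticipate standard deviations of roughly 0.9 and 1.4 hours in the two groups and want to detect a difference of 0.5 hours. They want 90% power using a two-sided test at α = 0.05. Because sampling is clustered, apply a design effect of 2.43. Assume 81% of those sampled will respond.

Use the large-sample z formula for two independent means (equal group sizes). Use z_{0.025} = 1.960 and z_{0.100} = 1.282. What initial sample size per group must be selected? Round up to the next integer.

n = 350 per group

n = (z_{α/2} + z_β)² · (σ₁² + σ₂²) / δ²
  = (1.960 + 1.282)² · (0.9² + 1.4² = 2.77) / 0.5²
  = 10.5106 · 2.77 / 0.25
  = 116.46
Design effect: 2.43 × 116.46 = 282.99.
Adjust for 81% response: 282.99 / 0.81 = 349.37.
Round up → n = 350 per group.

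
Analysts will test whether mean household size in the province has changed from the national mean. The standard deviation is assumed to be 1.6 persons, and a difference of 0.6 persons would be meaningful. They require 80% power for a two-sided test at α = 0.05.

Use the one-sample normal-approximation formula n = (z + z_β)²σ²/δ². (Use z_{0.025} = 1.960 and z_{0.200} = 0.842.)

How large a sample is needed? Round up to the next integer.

n = (z_{α/2} + z_β)² · σ² / δ²
  = (1.960 + 0.842)² · 1.6² / 0.6²
  = 7.8512 · 2.56 / 0.36
  = 55.83
Round up → n = 56.

n = 56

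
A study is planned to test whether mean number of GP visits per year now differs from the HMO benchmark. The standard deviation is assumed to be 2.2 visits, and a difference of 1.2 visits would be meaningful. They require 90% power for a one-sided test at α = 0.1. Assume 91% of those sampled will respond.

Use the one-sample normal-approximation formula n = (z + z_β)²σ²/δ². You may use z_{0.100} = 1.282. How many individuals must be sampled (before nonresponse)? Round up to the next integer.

n = (z_α + z_β)² · σ² / δ²
  = (1.282 + 1.282)² · 2.2² / 1.2²
  = 6.5741 · 4.84 / 1.44
  = 22.10
Adjust for 91% response: 22.10 / 0.91 = 24.28.
Round up → n = 25.

n = 25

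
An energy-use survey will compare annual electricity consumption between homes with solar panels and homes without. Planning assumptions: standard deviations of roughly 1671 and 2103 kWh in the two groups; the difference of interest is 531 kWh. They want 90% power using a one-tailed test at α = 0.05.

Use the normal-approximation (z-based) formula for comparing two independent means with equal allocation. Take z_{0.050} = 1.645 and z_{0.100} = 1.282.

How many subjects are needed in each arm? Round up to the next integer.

n = 220 per group

n = (z_α + z_β)² · (σ₁² + σ₂²) / δ²
  = (1.645 + 1.282)² · (1671² + 2103² = 7214850) / 531²
  = 8.5673 · 7214850 / 281961
  = 219.22
Round up → n = 220 per group.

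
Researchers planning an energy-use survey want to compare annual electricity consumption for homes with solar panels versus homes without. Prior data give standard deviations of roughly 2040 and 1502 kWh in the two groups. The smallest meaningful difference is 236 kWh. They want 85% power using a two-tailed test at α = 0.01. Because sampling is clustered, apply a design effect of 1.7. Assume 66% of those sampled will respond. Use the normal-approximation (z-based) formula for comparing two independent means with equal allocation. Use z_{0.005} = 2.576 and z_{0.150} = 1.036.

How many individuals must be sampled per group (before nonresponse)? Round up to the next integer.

n = 3873 per group

n = (z_{α/2} + z_β)² · (σ₁² + σ₂²) / δ²
  = (2.576 + 1.036)² · (2040² + 1502² = 6417604) / 236²
  = 13.0465 · 6417604 / 55696
  = 1503.30
Design effect: 1.7 × 1503.30 = 2555.60.
Adjust for 66% response: 2555.60 / 0.66 = 3872.13.
Round up → n = 3873 per group.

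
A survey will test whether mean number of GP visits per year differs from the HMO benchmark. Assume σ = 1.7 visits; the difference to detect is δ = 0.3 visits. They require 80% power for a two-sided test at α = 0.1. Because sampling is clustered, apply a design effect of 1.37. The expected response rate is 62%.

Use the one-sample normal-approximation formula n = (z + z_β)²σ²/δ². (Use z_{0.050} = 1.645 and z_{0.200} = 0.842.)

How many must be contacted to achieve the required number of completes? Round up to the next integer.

n = 439

n = (z_{α/2} + z_β)² · σ² / δ²
  = (1.645 + 0.842)² · 1.7² / 0.3²
  = 6.1852 · 2.89 / 0.09
  = 198.61
Design effect: 1.37 × 198.61 = 272.10.
Adjust for 62% response: 272.10 / 0.62 = 438.87.
Round up → n = 439.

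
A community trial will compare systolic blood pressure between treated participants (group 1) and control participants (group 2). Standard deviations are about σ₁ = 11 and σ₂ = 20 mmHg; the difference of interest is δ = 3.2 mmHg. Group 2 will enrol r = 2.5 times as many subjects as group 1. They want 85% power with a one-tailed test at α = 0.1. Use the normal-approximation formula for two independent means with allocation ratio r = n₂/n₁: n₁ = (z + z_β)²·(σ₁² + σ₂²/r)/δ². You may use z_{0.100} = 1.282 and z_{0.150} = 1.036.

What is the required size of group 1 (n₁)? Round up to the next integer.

n₁ = (z_α + z_β)² · (σ₁² + σ₂²/r) / δ²
   = (1.282 + 1.036)² · (11² + 20²/2.5) / 3.2²
   = 5.3731 · (121 + 160) / 10.24
   = 5.3731 · 281 / 10.24
   = 147.45
Round up → n₁ = 148; n₂ = r·n₁ = 2.5 × 148 = 370.

n₁ = 148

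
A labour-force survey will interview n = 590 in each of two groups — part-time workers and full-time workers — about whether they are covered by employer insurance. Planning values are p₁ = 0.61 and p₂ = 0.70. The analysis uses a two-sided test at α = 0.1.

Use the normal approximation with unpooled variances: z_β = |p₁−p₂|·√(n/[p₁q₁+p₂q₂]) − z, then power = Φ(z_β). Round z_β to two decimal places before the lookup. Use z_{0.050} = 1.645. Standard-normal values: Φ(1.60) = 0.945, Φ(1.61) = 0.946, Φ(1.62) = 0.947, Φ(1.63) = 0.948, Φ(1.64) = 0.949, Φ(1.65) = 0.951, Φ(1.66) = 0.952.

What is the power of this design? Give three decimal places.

Power ≈ 0.947

z_β = |p₁−p₂|·√(n/[p₁q₁+p₂q₂]) − z_{α/2}
    = 0.09 · √(590/0.4479) − 1.645
    = 0.09 · 36.2941 − 1.645
    = 3.2665 − 1.645 = 1.6215 → 1.62
Power = Φ(1.62) = 0.947.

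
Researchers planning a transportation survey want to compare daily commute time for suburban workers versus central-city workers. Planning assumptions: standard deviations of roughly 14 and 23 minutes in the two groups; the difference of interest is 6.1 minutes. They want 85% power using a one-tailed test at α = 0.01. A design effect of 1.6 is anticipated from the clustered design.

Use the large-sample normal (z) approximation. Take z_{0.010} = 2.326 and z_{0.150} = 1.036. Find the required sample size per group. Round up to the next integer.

n = (z_α + z_β)² · (σ₁² + σ₂²) / δ²
  = (2.326 + 1.036)² · (14² + 23² = 725) / 6.1²
  = 11.3030 · 725 / 37.21
  = 220.23
Design effect: 1.6 × 220.23 = 352.37.
Round up → n = 353 per group.

n = 353 per group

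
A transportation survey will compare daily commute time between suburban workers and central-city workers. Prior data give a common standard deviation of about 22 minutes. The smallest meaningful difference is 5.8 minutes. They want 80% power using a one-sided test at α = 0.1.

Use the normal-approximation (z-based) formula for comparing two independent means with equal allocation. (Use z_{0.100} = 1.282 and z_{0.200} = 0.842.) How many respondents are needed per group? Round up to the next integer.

n = 130 per group

n = (z_α + z_β)² · (σ₁² + σ₂²) / δ²
  = (1.282 + 0.842)² · (2·22² = 968) / 5.8²
  = 4.5114 · 968 / 33.64
  = 129.82
Round up → n = 130 per group.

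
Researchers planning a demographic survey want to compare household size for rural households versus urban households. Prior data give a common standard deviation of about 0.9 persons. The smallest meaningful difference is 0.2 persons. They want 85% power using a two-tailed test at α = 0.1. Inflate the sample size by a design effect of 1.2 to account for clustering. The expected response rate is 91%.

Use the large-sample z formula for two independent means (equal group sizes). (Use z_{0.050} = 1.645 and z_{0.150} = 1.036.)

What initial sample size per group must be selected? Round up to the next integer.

n = (z_{α/2} + z_β)² · (σ₁² + σ₂²) / δ²
  = (1.645 + 1.036)² · (2·0.9² = 1.62) / 0.2²
  = 7.1878 · 1.62 / 0.04
  = 291.10
Design effect: 1.2 × 291.10 = 349.33.
Adjust for 91% response: 349.33 / 0.91 = 383.87.
Round up → n = 384 per group.

n = 384 per group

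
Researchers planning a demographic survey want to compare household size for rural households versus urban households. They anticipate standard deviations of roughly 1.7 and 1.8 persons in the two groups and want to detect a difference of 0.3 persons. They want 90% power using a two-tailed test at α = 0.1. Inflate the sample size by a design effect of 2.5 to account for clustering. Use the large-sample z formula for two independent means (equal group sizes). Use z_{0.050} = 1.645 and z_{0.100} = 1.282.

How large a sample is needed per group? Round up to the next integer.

n = 1459 per group

n = (z_{α/2} + z_β)² · (σ₁² + σ₂²) / δ²
  = (1.645 + 1.282)² · (1.7² + 1.8² = 6.13) / 0.3²
  = 8.5673 · 6.13 / 0.09
  = 583.53
Design effect: 2.5 × 583.53 = 1458.83.
Round up → n = 1459 per group.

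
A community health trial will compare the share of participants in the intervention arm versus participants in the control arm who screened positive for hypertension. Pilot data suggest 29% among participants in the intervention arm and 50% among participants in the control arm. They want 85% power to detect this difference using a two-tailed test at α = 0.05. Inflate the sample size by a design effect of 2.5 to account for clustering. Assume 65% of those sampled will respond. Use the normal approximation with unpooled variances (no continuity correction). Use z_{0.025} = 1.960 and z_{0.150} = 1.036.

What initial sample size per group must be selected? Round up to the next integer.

n = 357 per group

n = (z_{α/2} + z_β)² · [p₁(1−p₁) + p₂(1−p₂)] / (p₁ − p₂)²
  = (1.960 + 1.036)² · (0.29·0.71 + 0.50·0.50) / (-0.21)²
  = (2.996)² · (0.2059 + 0.2500) / 0.0441
  = 8.9760 · 0.4559 / 0.0441
  = 92.79
Design effect: 2.5 × 92.79 = 231.98.
Adjust for 65% response: 231.98 / 0.65 = 356.90.
Round up → n = 357 per group.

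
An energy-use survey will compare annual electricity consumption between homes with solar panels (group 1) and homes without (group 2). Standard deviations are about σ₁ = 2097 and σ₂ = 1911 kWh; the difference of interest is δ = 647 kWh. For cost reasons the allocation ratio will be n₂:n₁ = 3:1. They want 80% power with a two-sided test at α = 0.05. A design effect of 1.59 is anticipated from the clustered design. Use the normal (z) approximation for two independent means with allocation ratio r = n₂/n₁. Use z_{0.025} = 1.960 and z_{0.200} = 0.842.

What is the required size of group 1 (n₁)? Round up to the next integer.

n₁ = 168

n₁ = (z_{α/2} + z_β)² · (σ₁² + σ₂²/r) / δ²
   = (1.960 + 0.842)² · (2097² + 1911²/3) / 647²
   = 7.8512 · (4397409 + 1217307) / 418609
   = 7.8512 · 5614716 / 418609
   = 105.31
Design effect: 1.59 × 105.31 = 167.44.
Round up → n₁ = 168; n₂ = r·n₁ = 3 × 168 = 504.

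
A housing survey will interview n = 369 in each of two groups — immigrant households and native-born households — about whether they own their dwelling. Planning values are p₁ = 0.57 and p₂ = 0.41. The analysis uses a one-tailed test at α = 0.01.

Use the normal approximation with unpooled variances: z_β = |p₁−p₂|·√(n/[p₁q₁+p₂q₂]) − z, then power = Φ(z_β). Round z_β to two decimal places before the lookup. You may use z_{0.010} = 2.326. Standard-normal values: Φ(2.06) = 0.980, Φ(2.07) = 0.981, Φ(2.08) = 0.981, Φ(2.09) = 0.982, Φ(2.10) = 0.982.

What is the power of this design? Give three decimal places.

Power ≈ 0.981

z_β = |p₁−p₂|·√(n/[p₁q₁+p₂q₂]) − z_α
    = 0.16 · √(369/0.4870) − 2.326
    = 0.16 · 27.5264 − 2.326
    = 4.4042 − 2.326 = 2.0782 → 2.08
Power = Φ(2.08) = 0.981.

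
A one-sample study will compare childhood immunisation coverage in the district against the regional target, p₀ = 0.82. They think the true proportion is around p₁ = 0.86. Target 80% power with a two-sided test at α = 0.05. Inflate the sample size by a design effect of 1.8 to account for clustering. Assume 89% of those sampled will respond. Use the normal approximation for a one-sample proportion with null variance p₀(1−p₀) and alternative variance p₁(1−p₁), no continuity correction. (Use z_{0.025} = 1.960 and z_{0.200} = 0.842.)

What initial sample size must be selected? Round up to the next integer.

n = [z_{α/2}·√(p₀q₀) + z_β·√(p₁q₁)]² / (p₁ − p₀)²
  = [1.960·√(0.82·0.18) + 0.842·√(0.86·0.14)]² / (0.04)²
  = [1.960·0.3842 + 0.842·0.3470]² / 0.0016
  = [1.0452]² / 0.0016
  = 682.74
Design effect: 1.8 × 682.74 = 1228.93.
Adjust for 89% response: 1228.93 / 0.89 = 1380.82.
Round up → n = 1381.

n = 1381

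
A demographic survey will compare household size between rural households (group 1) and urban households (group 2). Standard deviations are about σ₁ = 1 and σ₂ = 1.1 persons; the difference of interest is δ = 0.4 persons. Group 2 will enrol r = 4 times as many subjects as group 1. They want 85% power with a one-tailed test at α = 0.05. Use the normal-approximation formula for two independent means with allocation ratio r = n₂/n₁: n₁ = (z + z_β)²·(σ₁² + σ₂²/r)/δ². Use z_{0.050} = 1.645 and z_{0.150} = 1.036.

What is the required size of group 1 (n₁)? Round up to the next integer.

n₁ = 59

n₁ = (z_α + z_β)² · (σ₁² + σ₂²/r) / δ²
   = (1.645 + 1.036)² · (1² + 1.1²/4) / 0.4²
   = 7.1878 · (1 + 0.3025) / 0.16
   = 7.1878 · 1.3025 / 0.16
   = 58.51
Round up → n₁ = 59; n₂ = r·n₁ = 4 × 59 = 236.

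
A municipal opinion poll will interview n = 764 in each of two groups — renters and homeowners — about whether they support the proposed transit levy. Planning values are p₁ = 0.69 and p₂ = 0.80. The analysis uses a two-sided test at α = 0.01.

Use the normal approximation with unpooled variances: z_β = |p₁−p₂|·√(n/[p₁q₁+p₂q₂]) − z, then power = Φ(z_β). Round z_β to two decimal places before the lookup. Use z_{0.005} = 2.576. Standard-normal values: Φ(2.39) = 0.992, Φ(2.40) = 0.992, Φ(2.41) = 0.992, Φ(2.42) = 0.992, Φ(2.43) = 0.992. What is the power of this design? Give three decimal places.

Power ≈ 0.992

z_β = |p₁−p₂|·√(n/[p₁q₁+p₂q₂]) − z_{α/2}
    = 0.11 · √(764/0.3739) − 2.576
    = 0.11 · 45.2032 − 2.576
    = 4.9723 − 2.576 = 2.3963 → 2.40
Power = Φ(2.40) = 0.992.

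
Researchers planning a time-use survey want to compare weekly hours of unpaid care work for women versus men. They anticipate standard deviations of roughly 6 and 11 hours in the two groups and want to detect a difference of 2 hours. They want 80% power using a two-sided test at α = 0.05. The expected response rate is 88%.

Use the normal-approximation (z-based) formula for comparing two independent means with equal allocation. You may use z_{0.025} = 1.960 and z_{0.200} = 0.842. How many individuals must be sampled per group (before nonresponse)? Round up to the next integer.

n = (z_{α/2} + z_β)² · (σ₁² + σ₂²) / δ²
  = (1.960 + 0.842)² · (6² + 11² = 157) / 2²
  = 7.8512 · 157 / 4
  = 308.16
Adjust for 88% response: 308.16 / 0.88 = 350.18.
Round up → n = 351 per group.

n = 351 per group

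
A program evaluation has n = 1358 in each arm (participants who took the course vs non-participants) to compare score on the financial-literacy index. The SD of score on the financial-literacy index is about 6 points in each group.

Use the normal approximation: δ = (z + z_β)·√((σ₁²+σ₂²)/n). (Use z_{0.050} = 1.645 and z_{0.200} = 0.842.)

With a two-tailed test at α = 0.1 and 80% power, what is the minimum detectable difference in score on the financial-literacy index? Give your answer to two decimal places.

Minimum detectable difference ≈ 0.57 points

δ = (z_{α/2} + z_β) · √((σ₁²+σ₂²)/n)
  = (1.645 + 0.842) · √(72/1358)
  = 2.487 · √0.05302
  = 2.487 · 0.2303
  = 0.5727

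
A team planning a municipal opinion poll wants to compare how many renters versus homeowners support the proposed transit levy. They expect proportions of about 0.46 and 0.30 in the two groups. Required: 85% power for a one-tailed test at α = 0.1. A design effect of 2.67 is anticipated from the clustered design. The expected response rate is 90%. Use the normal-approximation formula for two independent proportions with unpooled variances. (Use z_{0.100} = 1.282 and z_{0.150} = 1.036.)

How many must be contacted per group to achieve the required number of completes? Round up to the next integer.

n = (z_α + z_β)² · [p₁(1−p₁) + p₂(1−p₂)] / (p₁ − p₂)²
  = (1.282 + 1.036)² · (0.46·0.54 + 0.30·0.70) / (0.16)²
  = (2.318)² · (0.2484 + 0.2100) / 0.0256
  = 5.3731 · 0.4584 / 0.0256
  = 96.21
Design effect: 2.67 × 96.21 = 256.89.
Adjust for 90% response: 256.89 / 0.90 = 285.43.
Round up → n = 286 per group.

n = 286 per group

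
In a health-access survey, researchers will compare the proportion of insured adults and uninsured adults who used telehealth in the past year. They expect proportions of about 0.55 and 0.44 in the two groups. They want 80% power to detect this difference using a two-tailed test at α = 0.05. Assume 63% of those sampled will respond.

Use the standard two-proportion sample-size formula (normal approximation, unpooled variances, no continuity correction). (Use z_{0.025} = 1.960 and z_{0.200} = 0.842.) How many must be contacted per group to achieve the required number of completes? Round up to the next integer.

n = 509 per group

n = (z_{α/2} + z_β)² · [p₁(1−p₁) + p₂(1−p₂)] / (p₁ − p₂)²
  = (1.960 + 0.842)² · (0.55·0.45 + 0.44·0.56) / (0.11)²
  = (2.802)² · (0.2475 + 0.2464) / 0.0121
  = 7.8512 · 0.4939 / 0.0121
  = 320.47
Adjust for 63% response: 320.47 / 0.63 = 508.69.
Round up → n = 509 per group.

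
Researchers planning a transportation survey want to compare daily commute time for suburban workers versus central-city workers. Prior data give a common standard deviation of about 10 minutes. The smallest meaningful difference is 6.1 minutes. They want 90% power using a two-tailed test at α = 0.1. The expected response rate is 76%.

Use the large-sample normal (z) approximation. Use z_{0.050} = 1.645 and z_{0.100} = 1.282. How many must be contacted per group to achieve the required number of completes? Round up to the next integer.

n = (z_{α/2} + z_β)² · (σ₁² + σ₂²) / δ²
  = (1.645 + 1.282)² · (2·10² = 200) / 6.1²
  = 8.5673 · 200 / 37.21
  = 46.05
Adjust for 76% response: 46.05 / 0.76 = 60.59.
Round up → n = 61 per group.

n = 61 per group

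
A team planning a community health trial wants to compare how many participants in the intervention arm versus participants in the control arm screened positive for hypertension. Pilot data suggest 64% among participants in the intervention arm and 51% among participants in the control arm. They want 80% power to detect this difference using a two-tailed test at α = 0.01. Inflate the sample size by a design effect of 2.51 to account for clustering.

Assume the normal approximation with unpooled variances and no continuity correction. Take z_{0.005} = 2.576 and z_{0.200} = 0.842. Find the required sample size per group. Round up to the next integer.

n = (z_{α/2} + z_β)² · [p₁(1−p₁) + p₂(1−p₂)] / (p₁ − p₂)²
  = (2.576 + 0.842)² · (0.64·0.36 + 0.51·0.49) / (0.13)²
  = (3.418)² · (0.2304 + 0.2499) / 0.0169
  = 11.6827 · 0.4803 / 0.0169
  = 332.02
Design effect: 2.51 × 332.02 = 833.38.
Round up → n = 834 per group.

n = 834 per group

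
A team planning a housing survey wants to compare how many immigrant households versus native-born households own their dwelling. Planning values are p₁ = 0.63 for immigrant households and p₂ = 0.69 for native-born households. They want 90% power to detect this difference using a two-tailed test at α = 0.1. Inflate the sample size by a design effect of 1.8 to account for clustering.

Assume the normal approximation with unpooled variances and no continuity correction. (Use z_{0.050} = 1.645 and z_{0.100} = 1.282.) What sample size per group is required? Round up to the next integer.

n = (z_{α/2} + z_β)² · [p₁(1−p₁) + p₂(1−p₂)] / (p₁ − p₂)²
  = (1.645 + 1.282)² · (0.63·0.37 + 0.69·0.31) / (-0.06)²
  = (2.927)² · (0.2331 + 0.2139) / 0.0036
  = 8.5673 · 0.4470 / 0.0036
  = 1063.78
Design effect: 1.8 × 1063.78 = 1914.80.
Round up → n = 1915 per group.

n = 1915 per group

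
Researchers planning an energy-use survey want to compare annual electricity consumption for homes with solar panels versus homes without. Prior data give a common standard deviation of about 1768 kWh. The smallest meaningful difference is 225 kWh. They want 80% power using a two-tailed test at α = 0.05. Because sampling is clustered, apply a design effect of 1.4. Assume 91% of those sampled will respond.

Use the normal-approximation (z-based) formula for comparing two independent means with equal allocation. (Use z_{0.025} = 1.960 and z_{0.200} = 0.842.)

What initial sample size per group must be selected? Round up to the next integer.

n = 1492 per group

n = (z_{α/2} + z_β)² · (σ₁² + σ₂²) / δ²
  = (1.960 + 0.842)² · (2·1768² = 6251648) / 225²
  = 7.8512 · 6251648 / 50625
  = 969.54
Design effect: 1.4 × 969.54 = 1357.36.
Adjust for 91% response: 1357.36 / 0.91 = 1491.60.
Round up → n = 1492 per group.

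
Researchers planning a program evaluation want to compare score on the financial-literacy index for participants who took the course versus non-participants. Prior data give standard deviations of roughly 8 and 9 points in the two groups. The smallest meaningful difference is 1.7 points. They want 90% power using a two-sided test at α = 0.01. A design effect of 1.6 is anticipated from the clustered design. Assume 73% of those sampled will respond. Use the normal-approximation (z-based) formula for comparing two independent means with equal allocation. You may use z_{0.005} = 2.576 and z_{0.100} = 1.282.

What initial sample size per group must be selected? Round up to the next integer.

n = 1637 per group

n = (z_{α/2} + z_β)² · (σ₁² + σ₂²) / δ²
  = (2.576 + 1.282)² · (8² + 9² = 145) / 1.7²
  = 14.8842 · 145 / 2.89
  = 746.78
Design effect: 1.6 × 746.78 = 1194.85.
Adjust for 73% response: 1194.85 / 0.73 = 1636.79.
Round up → n = 1637 per group.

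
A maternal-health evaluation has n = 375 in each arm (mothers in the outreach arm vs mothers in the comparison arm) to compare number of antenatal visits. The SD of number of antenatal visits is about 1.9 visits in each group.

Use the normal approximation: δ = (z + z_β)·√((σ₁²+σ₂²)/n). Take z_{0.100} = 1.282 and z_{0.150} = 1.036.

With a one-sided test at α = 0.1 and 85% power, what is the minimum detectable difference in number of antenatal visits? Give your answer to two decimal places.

δ = (z_α + z_β) · √((σ₁²+σ₂²)/n)
  = (1.282 + 1.036) · √(7.22/375)
  = 2.318 · √0.01925
  = 2.318 · 0.1388
  = 0.3216

Minimum detectable difference ≈ 0.32 visits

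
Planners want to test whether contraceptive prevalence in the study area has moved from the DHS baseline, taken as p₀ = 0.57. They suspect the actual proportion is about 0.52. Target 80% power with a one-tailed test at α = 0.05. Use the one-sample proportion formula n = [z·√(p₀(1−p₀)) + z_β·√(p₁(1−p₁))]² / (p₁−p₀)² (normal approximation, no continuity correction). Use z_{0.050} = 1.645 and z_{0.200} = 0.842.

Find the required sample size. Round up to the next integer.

n = 611

n = [z_α·√(p₀q₀) + z_β·√(p₁q₁)]² / (p₁ − p₀)²
  = [1.645·√(0.57·0.43) + 0.842·√(0.52·0.48)]² / (-0.05)²
  = [1.645·0.4951 + 0.842·0.4996]² / 0.0025
  = [1.2351]² / 0.0025
  = 610.15
Round up → n = 611.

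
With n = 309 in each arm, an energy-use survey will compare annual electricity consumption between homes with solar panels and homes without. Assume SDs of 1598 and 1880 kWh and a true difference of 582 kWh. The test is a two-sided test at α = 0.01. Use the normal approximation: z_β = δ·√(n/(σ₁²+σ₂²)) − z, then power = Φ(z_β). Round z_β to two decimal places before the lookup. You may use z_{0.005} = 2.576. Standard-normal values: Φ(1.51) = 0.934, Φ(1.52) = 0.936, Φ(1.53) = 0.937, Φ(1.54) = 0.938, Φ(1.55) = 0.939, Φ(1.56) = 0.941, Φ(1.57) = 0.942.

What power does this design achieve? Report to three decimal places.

Power ≈ 0.942

z_β = δ·√(n/(σ₁²+σ₂²)) − z_{α/2}
    = 582 · √(309/6088004) − 2.576
    = 582 · 0.00712 − 2.576
    = 4.1463 − 2.576 = 1.5703 → 1.57
Power = Φ(1.57) = 0.942.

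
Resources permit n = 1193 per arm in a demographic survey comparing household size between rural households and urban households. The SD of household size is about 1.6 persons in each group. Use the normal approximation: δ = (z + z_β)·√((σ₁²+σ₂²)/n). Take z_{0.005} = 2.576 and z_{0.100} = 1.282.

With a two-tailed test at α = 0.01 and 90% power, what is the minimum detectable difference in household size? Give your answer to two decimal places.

δ = (z_{α/2} + z_β) · √((σ₁²+σ₂²)/n)
  = (2.576 + 1.282) · √(5.12/1193)
  = 3.858 · √0.00429
  = 3.858 · 0.0655
  = 0.2527

Minimum detectable difference ≈ 0.25 persons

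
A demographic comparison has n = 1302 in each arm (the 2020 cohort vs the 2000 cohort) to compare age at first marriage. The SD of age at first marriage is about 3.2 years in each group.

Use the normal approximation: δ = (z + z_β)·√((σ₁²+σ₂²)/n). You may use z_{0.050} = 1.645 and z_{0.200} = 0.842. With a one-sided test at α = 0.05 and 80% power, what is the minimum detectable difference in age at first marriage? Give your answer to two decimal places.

δ = (z_α + z_β) · √((σ₁²+σ₂²)/n)
  = (1.645 + 0.842) · √(20.48/1302)
  = 2.487 · √0.01573
  = 2.487 · 0.1254
  = 0.3119

Minimum detectable difference ≈ 0.31 years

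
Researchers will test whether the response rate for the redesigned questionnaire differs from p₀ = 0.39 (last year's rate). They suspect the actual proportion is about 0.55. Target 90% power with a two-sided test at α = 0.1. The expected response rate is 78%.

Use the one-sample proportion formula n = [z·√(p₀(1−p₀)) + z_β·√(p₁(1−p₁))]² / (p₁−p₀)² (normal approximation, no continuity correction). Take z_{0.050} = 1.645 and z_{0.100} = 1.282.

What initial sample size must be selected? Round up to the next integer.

n = 104

n = [z_{α/2}·√(p₀q₀) + z_β·√(p₁q₁)]² / (p₁ − p₀)²
  = [1.645·√(0.39·0.61) + 1.282·√(0.55·0.45)]² / (0.16)²
  = [1.645·0.4877 + 1.282·0.4975]² / 0.0256
  = [1.4401]² / 0.0256
  = 81.02
Adjust for 78% response: 81.02 / 0.78 = 103.87.
Round up → n = 104.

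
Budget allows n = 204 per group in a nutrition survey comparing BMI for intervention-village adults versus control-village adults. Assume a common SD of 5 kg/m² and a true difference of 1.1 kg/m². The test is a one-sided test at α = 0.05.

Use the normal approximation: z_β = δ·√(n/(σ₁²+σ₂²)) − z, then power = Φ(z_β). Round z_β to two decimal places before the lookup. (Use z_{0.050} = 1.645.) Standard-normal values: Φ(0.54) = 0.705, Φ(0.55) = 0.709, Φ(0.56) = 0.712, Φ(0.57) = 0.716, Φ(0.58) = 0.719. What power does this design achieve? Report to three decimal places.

z_β = δ·√(n/(σ₁²+σ₂²)) − z_α
    = 1.1 · √(204/50) − 1.645
    = 1.1 · 2.01990 − 1.645
    = 2.2219 − 1.645 = 0.5769 → 0.58
Power = Φ(0.58) = 0.719.

Power ≈ 0.719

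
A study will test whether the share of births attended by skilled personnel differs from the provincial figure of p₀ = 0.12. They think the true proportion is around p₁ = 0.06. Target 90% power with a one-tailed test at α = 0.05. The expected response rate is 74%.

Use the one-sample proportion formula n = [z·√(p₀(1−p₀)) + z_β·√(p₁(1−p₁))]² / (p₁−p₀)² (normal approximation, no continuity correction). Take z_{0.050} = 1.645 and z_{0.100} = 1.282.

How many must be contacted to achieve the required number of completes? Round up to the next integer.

n = [z_α·√(p₀q₀) + z_β·√(p₁q₁)]² / (p₁ − p₀)²
  = [1.645·√(0.12·0.88) + 1.282·√(0.06·0.94)]² / (-0.06)²
  = [1.645·0.3250 + 1.282·0.2375]² / 0.0036
  = [0.8390]² / 0.0036
  = 195.54
Adjust for 74% response: 195.54 / 0.74 = 264.25.
Round up → n = 265.

n = 265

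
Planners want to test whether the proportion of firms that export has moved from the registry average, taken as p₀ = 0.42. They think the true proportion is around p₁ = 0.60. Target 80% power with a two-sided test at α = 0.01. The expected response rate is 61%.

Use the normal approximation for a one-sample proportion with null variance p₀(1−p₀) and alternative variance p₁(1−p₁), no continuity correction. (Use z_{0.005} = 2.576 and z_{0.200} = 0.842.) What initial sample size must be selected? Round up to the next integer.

n = [z_{α/2}·√(p₀q₀) + z_β·√(p₁q₁)]² / (p₁ − p₀)²
  = [2.576·√(0.42·0.58) + 0.842·√(0.60·0.40)]² / (0.18)²
  = [2.576·0.4936 + 0.842·0.4899]² / 0.0324
  = [1.6839]² / 0.0324
  = 87.52
Adjust for 61% response: 87.52 / 0.61 = 143.47.
Round up → n = 144.

n = 144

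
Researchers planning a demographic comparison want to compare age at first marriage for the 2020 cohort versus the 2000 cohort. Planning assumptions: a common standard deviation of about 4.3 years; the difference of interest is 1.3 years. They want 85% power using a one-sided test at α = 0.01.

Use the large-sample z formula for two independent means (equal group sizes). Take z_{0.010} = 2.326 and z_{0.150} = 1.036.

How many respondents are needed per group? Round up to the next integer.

n = 248 per group

n = (z_α + z_β)² · (σ₁² + σ₂²) / δ²
  = (2.326 + 1.036)² · (2·4.3² = 36.98) / 1.3²
  = 11.3030 · 36.98 / 1.69
  = 247.33
Round up → n = 248 per group.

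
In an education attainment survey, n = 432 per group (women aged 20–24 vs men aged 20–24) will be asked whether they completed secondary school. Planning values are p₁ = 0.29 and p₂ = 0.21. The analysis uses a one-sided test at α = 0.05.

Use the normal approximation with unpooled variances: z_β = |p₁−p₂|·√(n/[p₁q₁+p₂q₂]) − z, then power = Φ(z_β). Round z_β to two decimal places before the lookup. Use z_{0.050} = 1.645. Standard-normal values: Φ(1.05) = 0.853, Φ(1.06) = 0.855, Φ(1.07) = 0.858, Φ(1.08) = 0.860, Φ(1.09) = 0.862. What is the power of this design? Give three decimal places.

Power ≈ 0.860

z_β = |p₁−p₂|·√(n/[p₁q₁+p₂q₂]) − z_α
    = 0.08 · √(432/0.3718) − 1.645
    = 0.08 · 34.0869 − 1.645
    = 2.7269 − 1.645 = 1.0819 → 1.08
Power = Φ(1.08) = 0.860.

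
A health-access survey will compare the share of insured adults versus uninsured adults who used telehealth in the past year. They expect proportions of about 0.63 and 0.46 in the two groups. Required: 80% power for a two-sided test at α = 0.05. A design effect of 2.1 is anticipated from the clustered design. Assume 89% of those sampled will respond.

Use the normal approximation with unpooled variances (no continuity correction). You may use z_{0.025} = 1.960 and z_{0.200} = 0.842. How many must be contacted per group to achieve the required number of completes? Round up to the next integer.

n = 309 per group

n = (z_{α/2} + z_β)² · [p₁(1−p₁) + p₂(1−p₂)] / (p₁ − p₂)²
  = (1.960 + 0.842)² · (0.63·0.37 + 0.46·0.54) / (0.17)²
  = (2.802)² · (0.2331 + 0.2484) / 0.0289
  = 7.8512 · 0.4815 / 0.0289
  = 130.81
Design effect: 2.1 × 130.81 = 274.70.
Adjust for 89% response: 274.70 / 0.89 = 308.65.
Round up → n = 309 per group.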